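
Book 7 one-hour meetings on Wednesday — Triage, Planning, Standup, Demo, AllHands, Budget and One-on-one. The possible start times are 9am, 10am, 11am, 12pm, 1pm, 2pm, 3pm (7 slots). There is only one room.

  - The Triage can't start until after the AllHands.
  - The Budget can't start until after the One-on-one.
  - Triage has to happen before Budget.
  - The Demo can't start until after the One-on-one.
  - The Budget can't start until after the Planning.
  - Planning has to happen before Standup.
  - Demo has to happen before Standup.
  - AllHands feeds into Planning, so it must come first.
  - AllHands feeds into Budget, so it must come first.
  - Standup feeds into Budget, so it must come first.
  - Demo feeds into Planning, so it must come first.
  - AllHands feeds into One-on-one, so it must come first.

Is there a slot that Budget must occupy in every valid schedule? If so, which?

3pm

Precedence pushes Budget to at least 2pm.
So Budget is pinned to 3pm.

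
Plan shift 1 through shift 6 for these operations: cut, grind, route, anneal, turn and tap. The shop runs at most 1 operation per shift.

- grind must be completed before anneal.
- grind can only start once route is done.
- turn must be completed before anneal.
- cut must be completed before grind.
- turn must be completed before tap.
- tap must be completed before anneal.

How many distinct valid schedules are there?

Splitting on cut: it can be shift 1 (6), shift 2 (6), shift 3 (5), shift 4 (3). Listing each branch's schedules as (grind, route, anneal, turn, tap) by shift number:
cut=shift 1: (3,2,6,4,5) (4,2,6,3,5) (4,3,6,2,5) (5,2,6,3,4) (5,3,6,2,4) (5,4,6,2,3) — 6.
cut=shift 2: (3,1,6,4,5) (4,1,6,3,5) (4,3,6,1,5) (5,1,6,3,4) (5,3,6,1,4) (5,4,6,1,3) — 6.
cut=shift 3: (4,1,6,2,5) (4,2,6,1,5) (5,1,6,2,4) (5,2,6,1,4) (5,4,6,1,2) — 5.
cut=shift 4: (5,1,6,2,3) (5,2,6,1,3) (5,3,6,1,2) — 3.
Summing: 6 + 6 + 5 + 3 = 20.

20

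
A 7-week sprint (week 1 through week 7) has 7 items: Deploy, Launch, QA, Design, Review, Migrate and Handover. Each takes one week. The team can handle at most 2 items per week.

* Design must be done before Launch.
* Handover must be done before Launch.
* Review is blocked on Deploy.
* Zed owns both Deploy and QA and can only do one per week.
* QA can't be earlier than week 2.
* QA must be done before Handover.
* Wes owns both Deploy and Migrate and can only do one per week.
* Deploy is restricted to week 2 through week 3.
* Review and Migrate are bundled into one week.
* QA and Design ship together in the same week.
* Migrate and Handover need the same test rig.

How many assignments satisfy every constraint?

48

Splitting on Deploy: it can be week 2 (20), week 3 (28). Listing each branch's schedules as (Launch, QA, Design, Review, Migrate, Handover) by week number:
Deploy=week 2: (5,3,3,6,6,4) (5,3,3,7,7,4) (6,3,3,4,4,5) (6,3,3,5,5,4) (6,3,3,7,7,4) (6,3,3,7,7,5) (6,4,4,3,3,5) (6,4,4,7,7,5) (7,3,3,4,4,5) (7,3,3,4,4,6) (7,3,3,5,5,4) (7,3,3,5,5,6) (7,3,3,6,6,4) (7,3,3,6,6,5) (7,4,4,3,3,5) (7,4,4,3,3,6) (7,4,4,5,5,6) (7,4,4,6,6,5) (7,5,5,3,3,6) (7,5,5,4,4,6) — 20.
Deploy=week 3: (4,2,2,5,5,3) (4,2,2,6,6,3) (4,2,2,7,7,3) (5,2,2,4,4,3) (5,2,2,6,6,3) (5,2,2,6,6,4) (5,2,2,7,7,3) (5,2,2,7,7,4) (6,2,2,4,4,3) (6,2,2,4,4,5) (6,2,2,5,5,3) (6,2,2,5,5,4) (6,2,2,7,7,3) (6,2,2,7,7,4) (6,2,2,7,7,5) (6,4,4,7,7,5) (7,2,2,4,4,3) (7,2,2,4,4,5) (7,2,2,4,4,6) (7,2,2,5,5,3) (7,2,2,5,5,4) (7,2,2,5,5,6) (7,2,2,6,6,3) (7,2,2,6,6,4) (7,2,2,6,6,5) (7,4,4,5,5,6) (7,4,4,6,6,5) (7,5,5,4,4,6) — 28.
Summing: 20 + 28 = 48.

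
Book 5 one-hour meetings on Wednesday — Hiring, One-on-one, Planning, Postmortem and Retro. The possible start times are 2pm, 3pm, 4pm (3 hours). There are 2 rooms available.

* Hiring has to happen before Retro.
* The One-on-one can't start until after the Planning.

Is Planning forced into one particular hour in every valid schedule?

No

Planning can be 2pm (e.g. Planning -> 2pm, Retro -> 3pm, One-on-one -> 3pm, Hiring -> 2pm, Postmortem -> 4pm) or 3pm (e.g. Hiring in 2pm, Planning in 3pm, Retro in 3pm, Postmortem in 2pm, One-on-one in 4pm).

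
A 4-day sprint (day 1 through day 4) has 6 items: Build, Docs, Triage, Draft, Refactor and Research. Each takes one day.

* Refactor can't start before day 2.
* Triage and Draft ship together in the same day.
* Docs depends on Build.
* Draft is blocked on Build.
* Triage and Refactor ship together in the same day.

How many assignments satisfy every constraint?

Splitting on Build: it can be day 1 (36), day 2 (16), day 3 (4). Listing each branch's schedules as (Docs, Triage, Draft, Refactor, Research) by day number:
Build=day 1: (2,2,2,2,1) (2,2,2,2,2) (2,2,2,2,3) (2,2,2,2,4) (2,3,3,3,1) (2,3,3,3,2) (2,3,3,3,3) (2,3,3,3,4) (2,4,4,4,1) (2,4,4,4,2) (2,4,4,4,3) (2,4,4,4,4) (3,2,2,2,1) (3,2,2,2,2) (3,2,2,2,3) (3,2,2,2,4) (3,3,3,3,1) (3,3,3,3,2) (3,3,3,3,3) (3,3,3,3,4) (3,4,4,4,1) (3,4,4,4,2) (3,4,4,4,3) (3,4,4,4,4) (4,2,2,2,1) (4,2,2,2,2) (4,2,2,2,3) (4,2,2,2,4) (4,3,3,3,1) (4,3,3,3,2) (4,3,3,3,3) (4,3,3,3,4) (4,4,4,4,1) (4,4,4,4,2) (4,4,4,4,3) (4,4,4,4,4) — 36.
Build=day 2: (3,3,3,3,1) (3,3,3,3,2) (3,3,3,3,3) (3,3,3,3,4) (3,4,4,4,1) (3,4,4,4,2) (3,4,4,4,3) (3,4,4,4,4) (4,3,3,3,1) (4,3,3,3,2) (4,3,3,3,3) (4,3,3,3,4) (4,4,4,4,1) (4,4,4,4,2) (4,4,4,4,3) (4,4,4,4,4) — 16.
Build=day 3: (4,4,4,4,1) (4,4,4,4,2) (4,4,4,4,3) (4,4,4,4,4) — 4.
Summing: 36 + 16 + 4 = 56.

56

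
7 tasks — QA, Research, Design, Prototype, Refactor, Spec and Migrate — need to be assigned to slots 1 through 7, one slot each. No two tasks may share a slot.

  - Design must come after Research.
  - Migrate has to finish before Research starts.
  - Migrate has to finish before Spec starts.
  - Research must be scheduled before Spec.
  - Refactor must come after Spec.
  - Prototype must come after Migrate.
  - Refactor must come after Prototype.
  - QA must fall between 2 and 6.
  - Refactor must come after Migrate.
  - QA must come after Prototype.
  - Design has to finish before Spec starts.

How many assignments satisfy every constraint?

Splitting on QA: it can be 3 (1), 4 (2), 5 (3), 6 (4). Listing each branch's schedules as (Research, Design, Prototype, Refactor, Spec, Migrate):
QA=3: (4,5,2,7,6,1) — 1.
QA=4: (2,5,3,7,6,1) (3,5,2,7,6,1) — 2.
QA=5: (2,3,4,7,6,1) (2,4,3,7,6,1) (3,4,2,7,6,1) — 3.
QA=6: (2,3,4,7,5,1) (2,3,5,7,4,1) (2,4,3,7,5,1) (3,4,2,7,5,1) — 4.
Summing: 1 + 2 + 3 + 4 = 10.

10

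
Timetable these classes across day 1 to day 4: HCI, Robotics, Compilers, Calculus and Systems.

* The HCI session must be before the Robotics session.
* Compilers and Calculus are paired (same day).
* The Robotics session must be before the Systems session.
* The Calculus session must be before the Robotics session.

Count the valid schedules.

Splitting on HCI: it can be day 1 (4), day 2 (2). Listing each branch's schedules as (Robotics, Compilers, Calculus, Systems) by day number:
HCI=day 1: (2,1,1,3) (2,1,1,4) (3,1,1,4) (3,2,2,4) — 4.
HCI=day 2: (3,1,1,4) (3,2,2,4) — 2.
Summing: 4 + 2 = 6.

6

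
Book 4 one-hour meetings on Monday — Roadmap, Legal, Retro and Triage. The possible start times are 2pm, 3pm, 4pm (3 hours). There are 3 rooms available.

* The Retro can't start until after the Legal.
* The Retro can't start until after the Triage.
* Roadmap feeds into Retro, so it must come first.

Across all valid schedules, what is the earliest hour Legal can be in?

2pm

Downstream work caps Legal at 3pm.
Legal at 2pm is achievable: Triage in 2pm; Legal in 2pm; Retro in 3pm; Roadmap in 2pm.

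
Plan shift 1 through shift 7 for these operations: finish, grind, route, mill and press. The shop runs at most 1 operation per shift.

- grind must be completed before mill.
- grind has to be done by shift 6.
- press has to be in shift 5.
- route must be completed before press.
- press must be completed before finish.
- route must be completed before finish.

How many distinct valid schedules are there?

Splitting on finish: it can be shift 6 (24), shift 7 (24). Listing each branch's schedules as (grind, route, mill, press) by shift number:
finish=shift 6: (1,2,3,5) (1,2,4,5) (1,2,7,5) (1,3,2,5) (1,3,4,5) (1,3,7,5) (1,4,2,5) (1,4,3,5) (1,4,7,5) (2,1,3,5) (2,1,4,5) (2,1,7,5) (2,3,4,5) (2,3,7,5) (2,4,3,5) (2,4,7,5) (3,1,4,5) (3,1,7,5) (3,2,4,5) (3,2,7,5) (3,4,7,5) (4,1,7,5) (4,2,7,5) (4,3,7,5) — 24.
finish=shift 7: (1,2,3,5) (1,2,4,5) (1,2,6,5) (1,3,2,5) (1,3,4,5) (1,3,6,5) (1,4,2,5) (1,4,3,5) (1,4,6,5) (2,1,3,5) (2,1,4,5) (2,1,6,5) (2,3,4,5) (2,3,6,5) (2,4,3,5) (2,4,6,5) (3,1,4,5) (3,1,6,5) (3,2,4,5) (3,2,6,5) (3,4,6,5) (4,1,6,5) (4,2,6,5) (4,3,6,5) — 24.
Summing: 24 + 24 = 48.

48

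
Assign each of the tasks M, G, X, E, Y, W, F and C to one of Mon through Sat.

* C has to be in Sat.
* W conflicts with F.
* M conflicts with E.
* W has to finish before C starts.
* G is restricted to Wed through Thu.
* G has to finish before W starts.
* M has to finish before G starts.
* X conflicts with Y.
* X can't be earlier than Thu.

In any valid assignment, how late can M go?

Wed

Downstream work caps M at Wed.
M at Wed is achievable: M -> Wed; G -> Thu; C -> Sat; W -> Fri; Y -> Mon; E -> Mon; F -> Mon; X -> Thu.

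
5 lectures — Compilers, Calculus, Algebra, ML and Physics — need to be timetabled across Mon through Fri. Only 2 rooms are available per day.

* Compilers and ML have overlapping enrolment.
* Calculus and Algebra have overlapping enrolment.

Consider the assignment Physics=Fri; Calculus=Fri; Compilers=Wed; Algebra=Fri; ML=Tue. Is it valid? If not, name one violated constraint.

No. Only 2 rooms are available per day is not satisfied.

Compilers and ML have overlapping enrolment — holds.
Only 2 rooms are available per day — violated.
Calculus and Algebra have overlapping enrolment — violated.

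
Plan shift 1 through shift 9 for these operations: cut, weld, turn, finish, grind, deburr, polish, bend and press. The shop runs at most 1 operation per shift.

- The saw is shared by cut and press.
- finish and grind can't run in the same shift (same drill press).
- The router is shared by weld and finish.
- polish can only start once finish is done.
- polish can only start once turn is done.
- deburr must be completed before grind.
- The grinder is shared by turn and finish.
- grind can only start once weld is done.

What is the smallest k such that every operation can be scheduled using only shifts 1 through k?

9

The precedence chain requires at least 2 distinct shifts.
With at most 1 per shift and 9 operations, at least 9 shifts are needed.
9 works (last occupied shift: shift 9): for example polish in shift 6, grind in shift 3, bend in shift 8, finish in shift 5, press in shift 9, deburr in shift 2, turn in shift 4, cut in shift 7, weld in shift 1.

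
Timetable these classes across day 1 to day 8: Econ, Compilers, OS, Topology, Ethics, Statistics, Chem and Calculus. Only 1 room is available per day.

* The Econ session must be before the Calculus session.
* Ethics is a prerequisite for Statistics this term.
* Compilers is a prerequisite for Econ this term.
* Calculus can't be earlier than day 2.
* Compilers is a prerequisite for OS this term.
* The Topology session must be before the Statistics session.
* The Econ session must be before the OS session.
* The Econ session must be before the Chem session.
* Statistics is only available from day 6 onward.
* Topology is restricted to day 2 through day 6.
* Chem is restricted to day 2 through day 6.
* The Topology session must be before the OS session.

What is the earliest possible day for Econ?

Precedence pushes Econ to at least day 2; downstream work caps Econ at day 5.
Econ at day 2 is achievable: OS in day 8, Chem in day 4, Statistics in day 6, Topology in day 3, Ethics in day 5, Compilers in day 1, Calculus in day 7, Econ in day 2.

day 2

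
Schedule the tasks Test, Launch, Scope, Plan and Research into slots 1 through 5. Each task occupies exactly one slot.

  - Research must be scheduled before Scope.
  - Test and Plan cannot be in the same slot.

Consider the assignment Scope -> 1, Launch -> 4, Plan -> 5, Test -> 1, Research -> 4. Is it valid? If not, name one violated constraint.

Research must be scheduled before Scope — violated.
Test and Plan cannot be in the same slot — holds.

No. Research must be scheduled before Scope is not satisfied.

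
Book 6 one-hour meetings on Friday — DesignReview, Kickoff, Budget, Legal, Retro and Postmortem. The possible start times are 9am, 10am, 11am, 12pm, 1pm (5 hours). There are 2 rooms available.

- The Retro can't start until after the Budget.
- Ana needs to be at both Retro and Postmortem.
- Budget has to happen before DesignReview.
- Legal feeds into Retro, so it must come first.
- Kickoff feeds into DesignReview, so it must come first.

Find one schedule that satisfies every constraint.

Legal=10am, Postmortem=12pm, Kickoff=9am, Budget=9am, DesignReview=10am, Retro=11am

Checking: Budget(9am) before Retro(11am); Kickoff(9am) before DesignReview(10am); Budget(9am) before DesignReview(10am); Legal(10am) before Retro(11am); Retro(11am) != Postmortem(12pm); max 2 per hour (cap 2).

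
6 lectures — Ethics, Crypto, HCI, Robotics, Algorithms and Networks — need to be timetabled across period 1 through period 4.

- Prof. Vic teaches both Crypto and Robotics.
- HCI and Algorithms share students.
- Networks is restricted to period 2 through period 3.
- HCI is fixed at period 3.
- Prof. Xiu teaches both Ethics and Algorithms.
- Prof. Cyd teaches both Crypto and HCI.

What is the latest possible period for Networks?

Networks is available from period 2; Networks's own window allows nothing later than period 3.
Networks at period 3 is achievable: Robotics=period 2; Algorithms=period 2; Networks=period 3; Crypto=period 1; HCI=period 3; Ethics=period 1.

period 3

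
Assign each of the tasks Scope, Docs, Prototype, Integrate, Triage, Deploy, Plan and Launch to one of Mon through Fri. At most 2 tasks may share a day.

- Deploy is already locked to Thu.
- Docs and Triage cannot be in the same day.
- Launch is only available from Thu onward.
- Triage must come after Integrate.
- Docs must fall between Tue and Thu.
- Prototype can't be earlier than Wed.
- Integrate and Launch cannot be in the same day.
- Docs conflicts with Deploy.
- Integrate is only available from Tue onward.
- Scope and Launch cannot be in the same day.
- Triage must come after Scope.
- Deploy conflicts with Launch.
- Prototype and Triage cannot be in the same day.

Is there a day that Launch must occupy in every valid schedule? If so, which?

Fri

Launch's window is Thu–Fri.
Deploy is fixed at Thu, and Launch can't share a day with Deploy.
So Launch must be Fri.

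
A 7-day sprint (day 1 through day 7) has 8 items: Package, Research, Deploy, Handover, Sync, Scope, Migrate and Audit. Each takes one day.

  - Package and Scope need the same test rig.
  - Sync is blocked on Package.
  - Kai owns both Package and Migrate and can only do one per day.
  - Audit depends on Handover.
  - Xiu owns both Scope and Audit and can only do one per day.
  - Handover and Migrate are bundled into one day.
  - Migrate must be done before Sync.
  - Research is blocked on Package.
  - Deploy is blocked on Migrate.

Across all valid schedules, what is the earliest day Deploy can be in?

day 2

Precedence pushes Deploy to at least day 2.
Deploy at day 2 is achievable: Scope -> day 1, Sync -> day 3, Deploy -> day 2, Handover -> day 1, Migrate -> day 1, Package -> day 2, Audit -> day 2, Research -> day 3.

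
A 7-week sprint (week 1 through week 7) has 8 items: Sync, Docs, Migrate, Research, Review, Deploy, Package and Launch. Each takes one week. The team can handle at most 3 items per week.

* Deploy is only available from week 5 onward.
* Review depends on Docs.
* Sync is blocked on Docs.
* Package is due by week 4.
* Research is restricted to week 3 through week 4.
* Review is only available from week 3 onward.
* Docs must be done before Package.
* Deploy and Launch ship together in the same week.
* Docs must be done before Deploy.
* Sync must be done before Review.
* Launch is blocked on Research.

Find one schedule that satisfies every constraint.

Deploy=week 5; Research=week 3; Docs=week 1; Review=week 3; Sync=week 2; Launch=week 5; Migrate=week 1; Package=week 2

Checking: Research(week 3) before Launch(week 5); Sync(week 2) before Review(week 3); Docs(week 1) before Deploy(week 5); Docs(week 1) before Package(week 2); Docs(week 1) before Sync(week 2); Docs(week 1) before Review(week 3); Deploy = Launch = week 5; Deploy=week 5 in [week 5,week 7]; Review=week 3 in [week 3,week 7]; Research=week 3 in [week 3,week 4]; Package=week 2 in [week 1,week 4]; max 2 per week (cap 3).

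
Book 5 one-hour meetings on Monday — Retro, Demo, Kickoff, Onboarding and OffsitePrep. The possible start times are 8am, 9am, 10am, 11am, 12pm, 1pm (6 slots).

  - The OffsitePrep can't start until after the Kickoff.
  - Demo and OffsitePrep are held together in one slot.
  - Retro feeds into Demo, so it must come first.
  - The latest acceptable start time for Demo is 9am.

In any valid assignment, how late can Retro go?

Downstream work caps Retro at 8am.
Retro at 8am is achievable: Kickoff in 8am; Onboarding in 8am; Retro in 8am; Demo in 9am; OffsitePrep in 9am.

8am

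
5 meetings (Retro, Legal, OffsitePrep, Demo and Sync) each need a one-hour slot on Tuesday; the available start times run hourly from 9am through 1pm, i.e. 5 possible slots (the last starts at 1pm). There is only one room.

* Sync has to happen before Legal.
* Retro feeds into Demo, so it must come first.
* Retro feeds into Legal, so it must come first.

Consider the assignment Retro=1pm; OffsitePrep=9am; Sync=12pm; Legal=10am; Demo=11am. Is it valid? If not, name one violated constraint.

There is only one room — holds.
Retro feeds into Demo, so it must come first — violated.
Sync has to happen before Legal — violated.
Retro feeds into Legal, so it must come first — violated.

Invalid. Retro feeds into Legal, so it must come first.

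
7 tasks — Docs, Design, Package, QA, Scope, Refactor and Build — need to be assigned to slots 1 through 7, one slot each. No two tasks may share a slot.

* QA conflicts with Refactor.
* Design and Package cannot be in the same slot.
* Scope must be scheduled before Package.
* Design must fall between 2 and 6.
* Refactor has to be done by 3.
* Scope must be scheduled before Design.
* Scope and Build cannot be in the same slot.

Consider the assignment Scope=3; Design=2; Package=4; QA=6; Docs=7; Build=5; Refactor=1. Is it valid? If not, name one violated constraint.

Design and Package cannot be in the same slot — holds.
No two tasks may share a slot — holds.
Scope and Build cannot be in the same slot — holds.
Scope must be scheduled before Package — holds.
Scope must be scheduled before Design — violated.
QA conflicts with Refactor — holds.
Design must fall between 2 and 6 — holds.
Refactor has to be done by 3 — holds.

No. Scope must be scheduled before Design is not satisfied.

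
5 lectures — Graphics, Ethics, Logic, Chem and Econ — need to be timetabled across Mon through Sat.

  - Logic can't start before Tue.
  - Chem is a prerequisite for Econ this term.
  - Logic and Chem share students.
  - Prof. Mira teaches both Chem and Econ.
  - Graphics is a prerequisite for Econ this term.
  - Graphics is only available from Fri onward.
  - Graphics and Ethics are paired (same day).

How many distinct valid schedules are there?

Splitting on Logic: it can be Tue (4), Wed (4), Thu (4), Fri (4), Sat (5). Listing each branch's schedules as (Graphics, Ethics, Chem, Econ):
Logic=Tue: (Fri,Fri,Mon,Sat) (Fri,Fri,Wed,Sat) (Fri,Fri,Thu,Sat) (Fri,Fri,Fri,Sat) — 4.
Logic=Wed: (Fri,Fri,Mon,Sat) (Fri,Fri,Tue,Sat) (Fri,Fri,Thu,Sat) (Fri,Fri,Fri,Sat) — 4.
Logic=Thu: (Fri,Fri,Mon,Sat) (Fri,Fri,Tue,Sat) (Fri,Fri,Wed,Sat) (Fri,Fri,Fri,Sat) — 4.
Logic=Fri: (Fri,Fri,Mon,Sat) (Fri,Fri,Tue,Sat) (Fri,Fri,Wed,Sat) (Fri,Fri,Thu,Sat) — 4.
Logic=Sat: (Fri,Fri,Mon,Sat) (Fri,Fri,Tue,Sat) (Fri,Fri,Wed,Sat) (Fri,Fri,Thu,Sat) (Fri,Fri,Fri,Sat) — 5.
Summing: 4 + 4 + 4 + 4 + 5 = 21.

21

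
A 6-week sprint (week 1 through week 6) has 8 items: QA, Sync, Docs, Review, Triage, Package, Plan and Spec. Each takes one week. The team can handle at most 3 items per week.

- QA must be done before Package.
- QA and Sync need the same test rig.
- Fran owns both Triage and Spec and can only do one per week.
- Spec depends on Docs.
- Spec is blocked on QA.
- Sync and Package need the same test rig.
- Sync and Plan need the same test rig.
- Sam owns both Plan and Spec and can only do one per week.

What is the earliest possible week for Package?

week 2

Precedence pushes Package to at least week 2.
Package at week 2 is achievable: Package in week 2; Triage in week 3; Plan in week 4; Docs in week 1; Sync in week 3; Review in week 1; QA in week 1; Spec in week 2.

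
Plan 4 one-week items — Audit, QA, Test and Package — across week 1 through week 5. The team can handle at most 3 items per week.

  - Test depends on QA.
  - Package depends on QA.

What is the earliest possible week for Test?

Precedence pushes Test to at least week 2.
Test at week 2 is achievable: QA=week 1, Package=week 2, Test=week 2, Audit=week 1.

week 2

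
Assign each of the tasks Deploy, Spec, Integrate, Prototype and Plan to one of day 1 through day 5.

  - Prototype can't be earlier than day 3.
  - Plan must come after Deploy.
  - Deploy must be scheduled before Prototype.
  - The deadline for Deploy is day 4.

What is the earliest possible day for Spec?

Spec at day 1 is achievable: Spec=day 1; Prototype=day 3; Plan=day 2; Integrate=day 1; Deploy=day 1.

day 1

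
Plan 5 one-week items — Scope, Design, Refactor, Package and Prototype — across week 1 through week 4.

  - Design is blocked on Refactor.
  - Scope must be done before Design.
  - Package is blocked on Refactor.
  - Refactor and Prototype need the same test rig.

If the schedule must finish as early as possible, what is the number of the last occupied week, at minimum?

The precedence chain requires at least 2 distinct weeks.
2 works (last occupied week: week 2): for example Design -> week 2; Prototype -> week 2; Refactor -> week 1; Scope -> week 1; Package -> week 2.

2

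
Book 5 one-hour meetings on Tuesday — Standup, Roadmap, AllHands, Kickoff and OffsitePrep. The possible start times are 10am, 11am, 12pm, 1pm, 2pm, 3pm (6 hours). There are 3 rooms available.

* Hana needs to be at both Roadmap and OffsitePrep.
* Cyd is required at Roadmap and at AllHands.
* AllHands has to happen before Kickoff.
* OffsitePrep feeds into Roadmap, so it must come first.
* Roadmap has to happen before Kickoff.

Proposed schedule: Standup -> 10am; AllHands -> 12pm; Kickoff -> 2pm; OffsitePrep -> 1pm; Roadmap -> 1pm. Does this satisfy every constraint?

No. Hana needs to be at both Roadmap and OffsitePrep is not satisfied.

Roadmap has to happen before Kickoff — holds.
AllHands has to happen before Kickoff — holds.
Hana needs to be at both Roadmap and OffsitePrep — violated.
There are 3 rooms available — holds.
OffsitePrep feeds into Roadmap, so it must come first — violated.
Cyd is required at Roadmap and at AllHands — holds.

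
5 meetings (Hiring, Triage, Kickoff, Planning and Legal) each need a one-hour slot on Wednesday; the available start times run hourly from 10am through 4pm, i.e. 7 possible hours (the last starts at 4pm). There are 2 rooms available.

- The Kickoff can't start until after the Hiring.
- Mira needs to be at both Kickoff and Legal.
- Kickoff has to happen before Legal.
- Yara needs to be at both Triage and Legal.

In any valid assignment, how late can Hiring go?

Downstream work caps Hiring at 2pm.
Hiring at 2pm is achievable: Kickoff=3pm, Planning=10am, Hiring=2pm, Triage=10am, Legal=4pm.

2pm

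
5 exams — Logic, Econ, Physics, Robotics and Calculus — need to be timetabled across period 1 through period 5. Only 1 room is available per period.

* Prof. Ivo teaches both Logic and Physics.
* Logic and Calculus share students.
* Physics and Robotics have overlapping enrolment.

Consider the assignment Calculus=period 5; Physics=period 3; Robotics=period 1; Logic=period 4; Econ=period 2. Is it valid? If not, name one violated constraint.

Only 1 room is available per period — holds.
Prof. Ivo teaches both Logic and Physics — holds.
Physics and Robotics have overlapping enrolment — holds.
Logic and Calculus share students — holds.

Yes, all constraints hold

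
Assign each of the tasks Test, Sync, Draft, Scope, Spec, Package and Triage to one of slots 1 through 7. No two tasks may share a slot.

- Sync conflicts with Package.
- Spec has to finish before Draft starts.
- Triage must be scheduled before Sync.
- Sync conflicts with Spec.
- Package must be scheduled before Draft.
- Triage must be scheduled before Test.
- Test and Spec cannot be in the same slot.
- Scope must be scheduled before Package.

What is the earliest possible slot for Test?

Precedence pushes Test to at least 2.
Test at 2 is achievable: Test -> 2; Scope -> 3; Draft -> 6; Package -> 4; Triage -> 1; Sync -> 7; Spec -> 5.

2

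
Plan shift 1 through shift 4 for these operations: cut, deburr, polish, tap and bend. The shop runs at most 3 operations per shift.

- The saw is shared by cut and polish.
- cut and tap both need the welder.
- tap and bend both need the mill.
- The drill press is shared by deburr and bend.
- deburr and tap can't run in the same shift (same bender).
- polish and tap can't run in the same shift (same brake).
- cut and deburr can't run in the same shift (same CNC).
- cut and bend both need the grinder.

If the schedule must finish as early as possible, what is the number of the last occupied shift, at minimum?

With at most 3 per shift and 5 operations, at least 2 shifts are needed.
Those bounds only give 2; check 3 shifts directly (anything shorter is at least as hard).
Could 3 shifts be enough, i.e. nothing placed later than shift 3? No: cut, deburr, tap and bend must all be in different shifts (cut/deburr can't share; cut/tap can't share; cut/bend can't share; deburr/tap can't share; deburr/bend can't share; tap/bend can't share), but only 3 shifts are available: 4 operations can't fit in 3 distinct shifts.
So 3 shifts is not enough.
4 works (last occupied shift: shift 4): for example polish in shift 2, tap in shift 3, deburr in shift 2, bend in shift 4, cut in shift 1.

4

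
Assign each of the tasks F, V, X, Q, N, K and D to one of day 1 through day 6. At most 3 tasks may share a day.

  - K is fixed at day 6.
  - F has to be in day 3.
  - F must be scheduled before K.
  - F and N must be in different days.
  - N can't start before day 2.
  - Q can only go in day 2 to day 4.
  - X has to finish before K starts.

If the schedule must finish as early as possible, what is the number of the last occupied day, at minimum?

day 6

The precedence chain requires at least 2 distinct days.
With at most 3 per day and 7 tasks, at least 3 days are needed.
K can't be placed before day 6, so the schedule must run through at least day 6.
6 works (last occupied day: day 6): for example F in day 3; D in day 1; X in day 1; V in day 1; N in day 2; K in day 6; Q in day 2.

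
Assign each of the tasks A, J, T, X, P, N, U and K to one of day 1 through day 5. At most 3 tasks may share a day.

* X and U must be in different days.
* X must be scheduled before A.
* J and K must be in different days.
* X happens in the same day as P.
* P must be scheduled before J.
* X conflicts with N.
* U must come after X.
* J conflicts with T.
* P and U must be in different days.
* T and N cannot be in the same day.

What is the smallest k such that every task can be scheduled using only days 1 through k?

The precedence chain requires at least 2 distinct days.
With at most 3 per day and 8 tasks, at least 3 days are needed.
3 works (last occupied day: day 3): for example T in day 1; N in day 3; J in day 2; P in day 1; U in day 2; A in day 2; X in day 1; K in day 3.

3 days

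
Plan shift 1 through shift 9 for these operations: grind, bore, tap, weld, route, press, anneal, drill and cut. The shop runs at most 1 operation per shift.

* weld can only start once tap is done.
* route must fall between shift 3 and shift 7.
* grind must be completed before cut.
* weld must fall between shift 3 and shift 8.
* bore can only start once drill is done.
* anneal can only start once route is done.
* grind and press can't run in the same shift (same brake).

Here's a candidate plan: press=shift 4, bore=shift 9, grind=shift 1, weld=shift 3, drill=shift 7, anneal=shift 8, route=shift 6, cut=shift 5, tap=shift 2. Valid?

Valid

grind must be completed before cut — holds.
weld can only start once tap is done — holds.
route must fall between shift 3 and shift 7 — holds.
bore can only start once drill is done — holds.
The shop runs at most 1 operation per shift — holds.
anneal can only start once route is done — holds.
grind and press can't run in the same shift (same brake) — holds.
weld must fall between shift 3 and shift 8 — holds.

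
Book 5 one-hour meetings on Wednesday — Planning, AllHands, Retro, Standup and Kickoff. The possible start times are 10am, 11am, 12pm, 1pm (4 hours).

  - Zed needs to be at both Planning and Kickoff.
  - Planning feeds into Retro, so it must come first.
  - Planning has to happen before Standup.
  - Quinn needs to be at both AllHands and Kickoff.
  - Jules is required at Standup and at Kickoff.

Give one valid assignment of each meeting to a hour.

Kickoff=12pm, Planning=10am, Standup=11am, Retro=11am, AllHands=10am

Checking: Planning(10am) before Retro(11am); Planning(10am) before Standup(11am); AllHands(10am) != Kickoff(12pm); Standup(11am) != Kickoff(12pm); Planning(10am) != Kickoff(12pm).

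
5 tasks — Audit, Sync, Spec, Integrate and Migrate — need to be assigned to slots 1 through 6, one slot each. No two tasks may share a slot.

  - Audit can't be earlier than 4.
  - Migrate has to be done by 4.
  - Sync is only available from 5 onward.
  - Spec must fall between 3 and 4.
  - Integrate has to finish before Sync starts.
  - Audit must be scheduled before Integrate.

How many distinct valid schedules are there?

2

Enumerating: Spec=3, Migrate=1, Audit=4, Sync=6, Integrate=5 | Migrate=2, Sync=6, Spec=3, Audit=4, Integrate=5.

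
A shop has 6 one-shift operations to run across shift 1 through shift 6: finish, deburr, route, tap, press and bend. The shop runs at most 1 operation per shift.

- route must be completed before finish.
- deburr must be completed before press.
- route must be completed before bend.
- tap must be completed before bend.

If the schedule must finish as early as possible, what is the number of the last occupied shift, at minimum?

The precedence chain requires at least 2 distinct shifts.
With at most 1 per shift and 6 operations, at least 6 shifts are needed.
6 works (last occupied shift: shift 6): for example press=shift 6; deburr=shift 5; route=shift 1; bend=shift 3; finish=shift 4; tap=shift 2.

6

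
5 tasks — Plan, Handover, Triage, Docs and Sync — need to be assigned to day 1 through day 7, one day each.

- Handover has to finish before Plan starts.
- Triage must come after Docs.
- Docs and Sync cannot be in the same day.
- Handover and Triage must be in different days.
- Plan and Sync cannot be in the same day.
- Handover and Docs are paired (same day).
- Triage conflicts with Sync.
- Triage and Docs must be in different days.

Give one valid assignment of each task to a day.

Plan=day 2; Triage=day 2; Sync=day 3; Handover=day 1; Docs=day 1

Checking: Docs(day 1) before Triage(day 2); Handover(day 1) before Plan(day 2); Triage(day 2) != Docs(day 1); Docs(day 1) != Sync(day 3); Handover(day 1) != Triage(day 2); Triage(day 2) != Sync(day 3); Plan(day 2) != Sync(day 3); Handover = Docs = day 1.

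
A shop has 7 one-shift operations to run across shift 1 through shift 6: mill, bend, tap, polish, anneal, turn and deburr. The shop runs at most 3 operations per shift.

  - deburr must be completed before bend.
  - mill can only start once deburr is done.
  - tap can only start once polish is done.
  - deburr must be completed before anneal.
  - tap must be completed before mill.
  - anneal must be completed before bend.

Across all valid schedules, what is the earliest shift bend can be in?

Precedence pushes bend to at least shift 3.
bend at shift 3 is achievable: anneal=shift 2, deburr=shift 1, mill=shift 3, polish=shift 1, bend=shift 3, turn=shift 1, tap=shift 2.

shift 3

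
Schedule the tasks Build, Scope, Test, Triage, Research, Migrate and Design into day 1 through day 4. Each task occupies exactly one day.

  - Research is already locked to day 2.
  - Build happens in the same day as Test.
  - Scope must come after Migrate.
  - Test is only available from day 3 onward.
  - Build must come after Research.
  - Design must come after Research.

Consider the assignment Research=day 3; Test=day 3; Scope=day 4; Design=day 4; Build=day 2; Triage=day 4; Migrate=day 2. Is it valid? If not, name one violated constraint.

Design must come after Research — holds.
Test is only available from day 3 onward — holds.
Build must come after Research — violated.
Build happens in the same day as Test — violated.
Research is already locked to day 2 — violated.
Scope must come after Migrate — holds.

No. Build must come after Research is not satisfied.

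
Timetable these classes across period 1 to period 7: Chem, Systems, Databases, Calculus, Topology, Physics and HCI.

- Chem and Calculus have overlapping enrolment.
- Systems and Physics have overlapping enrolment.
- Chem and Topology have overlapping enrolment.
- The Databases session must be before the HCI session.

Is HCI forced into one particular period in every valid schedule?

HCI can be period 2 (e.g. Chem=period 1, Systems=period 1, Calculus=period 2, Physics=period 2, HCI=period 2, Topology=period 2, Databases=period 1) or period 3 (e.g. Systems in period 1, Chem in period 1, Physics in period 2, Calculus in period 2, HCI in period 3, Topology in period 2, Databases in period 1).

No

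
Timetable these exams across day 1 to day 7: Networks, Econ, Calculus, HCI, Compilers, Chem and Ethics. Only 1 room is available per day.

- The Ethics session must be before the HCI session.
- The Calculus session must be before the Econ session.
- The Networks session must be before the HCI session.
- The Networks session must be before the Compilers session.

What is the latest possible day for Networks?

day 5

Downstream work caps Networks at day 6.
Networks at day 5 is achievable: Calculus in day 1, HCI in day 6, Ethics in day 3, Chem in day 4, Compilers in day 7, Networks in day 5, Econ in day 2.
Nothing later works — the capacity limit rule out every day after day 5.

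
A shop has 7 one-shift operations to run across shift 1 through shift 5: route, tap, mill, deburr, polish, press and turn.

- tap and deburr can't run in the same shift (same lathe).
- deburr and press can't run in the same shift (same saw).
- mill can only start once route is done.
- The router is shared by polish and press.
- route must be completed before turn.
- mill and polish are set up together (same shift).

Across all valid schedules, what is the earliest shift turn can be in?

Precedence pushes turn to at least shift 2.
turn at shift 2 is achievable: polish in shift 2; press in shift 1; tap in shift 1; mill in shift 2; turn in shift 2; route in shift 1; deburr in shift 2.

shift 2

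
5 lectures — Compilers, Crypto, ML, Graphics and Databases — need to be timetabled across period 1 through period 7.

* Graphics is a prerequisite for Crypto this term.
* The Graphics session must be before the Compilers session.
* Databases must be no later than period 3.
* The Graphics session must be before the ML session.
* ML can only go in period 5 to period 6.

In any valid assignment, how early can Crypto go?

period 2

Precedence pushes Crypto to at least period 2.
Crypto at period 2 is achievable: Databases in period 1, Graphics in period 1, Crypto in period 2, ML in period 5, Compilers in period 2.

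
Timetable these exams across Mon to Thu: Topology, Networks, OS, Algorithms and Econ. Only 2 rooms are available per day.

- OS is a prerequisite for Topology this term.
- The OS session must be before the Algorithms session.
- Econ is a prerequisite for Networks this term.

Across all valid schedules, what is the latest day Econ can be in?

Downstream work caps Econ at Wed.
Econ at Wed is achievable: Econ in Wed; Topology in Tue; Algorithms in Tue; Networks in Thu; OS in Mon.

Wed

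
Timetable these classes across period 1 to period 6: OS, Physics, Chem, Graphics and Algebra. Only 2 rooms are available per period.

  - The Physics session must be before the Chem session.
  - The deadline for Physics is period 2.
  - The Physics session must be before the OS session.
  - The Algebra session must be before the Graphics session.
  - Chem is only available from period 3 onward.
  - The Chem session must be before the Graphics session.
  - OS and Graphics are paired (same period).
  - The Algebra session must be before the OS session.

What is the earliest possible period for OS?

period 4

OS must be in the same period as Graphics, which can't be before period 4, so OS is at least period 4.
OS at period 4 is achievable: Physics in period 1; Algebra in period 1; OS in period 4; Graphics in period 4; Chem in period 3.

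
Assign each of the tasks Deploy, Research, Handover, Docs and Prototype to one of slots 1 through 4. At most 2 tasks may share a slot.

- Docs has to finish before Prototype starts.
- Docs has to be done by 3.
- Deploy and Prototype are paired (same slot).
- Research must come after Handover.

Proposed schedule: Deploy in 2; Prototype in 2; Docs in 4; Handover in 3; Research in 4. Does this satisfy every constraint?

Invalid. Docs has to be done by 3.

Research must come after Handover — holds.
Deploy and Prototype are paired (same slot) — holds.
Docs has to finish before Prototype starts — violated.
At most 2 tasks may share a slot — holds.
Docs has to be done by 3 — violated.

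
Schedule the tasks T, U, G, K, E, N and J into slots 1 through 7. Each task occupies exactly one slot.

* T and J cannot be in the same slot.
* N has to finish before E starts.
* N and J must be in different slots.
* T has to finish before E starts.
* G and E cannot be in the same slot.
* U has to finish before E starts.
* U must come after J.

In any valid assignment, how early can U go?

2

Precedence pushes U to at least 2; downstream work caps U at 6.
U at 2 is achievable: J=1; N=2; G=1; K=1; T=2; U=2; E=3.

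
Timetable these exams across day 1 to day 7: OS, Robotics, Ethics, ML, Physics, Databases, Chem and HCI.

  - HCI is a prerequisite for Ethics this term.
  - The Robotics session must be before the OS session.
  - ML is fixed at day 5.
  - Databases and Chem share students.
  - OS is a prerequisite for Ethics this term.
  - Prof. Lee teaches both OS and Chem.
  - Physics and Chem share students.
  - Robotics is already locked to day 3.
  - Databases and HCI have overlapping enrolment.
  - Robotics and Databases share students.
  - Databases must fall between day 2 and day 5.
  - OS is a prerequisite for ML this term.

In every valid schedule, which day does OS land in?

day 4

Robotics is fixed at day 3 and must come before OS, so OS is at least day 4.
ML is fixed at day 5 and must come after OS, so OS is at most day 4.
So OS must be day 4.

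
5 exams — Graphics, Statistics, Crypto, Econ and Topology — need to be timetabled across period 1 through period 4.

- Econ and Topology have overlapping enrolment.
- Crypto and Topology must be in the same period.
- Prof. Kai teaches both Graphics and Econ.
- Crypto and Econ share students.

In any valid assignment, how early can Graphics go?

Graphics at period 1 is achievable: Topology=period 1; Statistics=period 1; Crypto=period 1; Graphics=period 1; Econ=period 2.

period 1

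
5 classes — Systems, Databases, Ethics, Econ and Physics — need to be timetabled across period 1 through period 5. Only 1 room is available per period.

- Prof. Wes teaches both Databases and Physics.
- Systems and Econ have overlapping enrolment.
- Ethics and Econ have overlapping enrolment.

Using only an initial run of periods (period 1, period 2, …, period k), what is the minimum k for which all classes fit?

With at most 1 per period and 5 classes, at least 5 periods are needed.
5 works (last occupied period: period 5): for example Databases in period 2; Econ in period 4; Ethics in period 3; Systems in period 1; Physics in period 5.

5 periods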